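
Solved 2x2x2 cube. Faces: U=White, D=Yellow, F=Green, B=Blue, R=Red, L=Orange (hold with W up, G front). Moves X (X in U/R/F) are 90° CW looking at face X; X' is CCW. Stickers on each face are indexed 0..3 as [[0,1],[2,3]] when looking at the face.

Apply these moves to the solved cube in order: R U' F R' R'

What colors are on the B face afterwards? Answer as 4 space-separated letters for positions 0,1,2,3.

Answer: O R O B

Derivation:
After move 1 (R): R=RRRR U=WGWG F=GYGY D=YBYB B=WBWB
After move 2 (U'): U=GGWW F=OOGY R=GYRR B=RRWB L=WBOO
After move 3 (F): F=GOYO U=GGOB R=WYWR D=RGYB L=WYOB
After move 4 (R'): R=YRWW U=GWOR F=GGYB D=ROYO B=BRGB
After move 5 (R'): R=RWYW U=GGOB F=GWYR D=RGYB B=OROB
Query: B face = OROB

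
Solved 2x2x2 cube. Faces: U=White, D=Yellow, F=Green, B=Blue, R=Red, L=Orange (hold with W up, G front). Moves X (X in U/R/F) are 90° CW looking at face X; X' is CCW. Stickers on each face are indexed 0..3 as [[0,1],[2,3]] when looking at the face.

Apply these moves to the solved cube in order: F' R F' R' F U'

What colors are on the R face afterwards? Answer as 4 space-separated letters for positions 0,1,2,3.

After move 1 (F'): F=GGGG U=WWRR R=YRYR D=OOYY L=OWOW
After move 2 (R): R=YYRR U=WGRG F=GOGY D=OBYB B=RBWB
After move 3 (F'): F=OYGG U=WGYR R=BYOR D=WWYB L=OGOR
After move 4 (R'): R=YRBO U=WWYR F=OGGR D=WYYG B=BBWB
After move 5 (F): F=GORG U=WWRG R=YRRO D=BYYG L=OWOY
After move 6 (U'): U=WGWR F=OWRG R=GORO B=YRWB L=BBOY
Query: R face = GORO

Answer: G O R O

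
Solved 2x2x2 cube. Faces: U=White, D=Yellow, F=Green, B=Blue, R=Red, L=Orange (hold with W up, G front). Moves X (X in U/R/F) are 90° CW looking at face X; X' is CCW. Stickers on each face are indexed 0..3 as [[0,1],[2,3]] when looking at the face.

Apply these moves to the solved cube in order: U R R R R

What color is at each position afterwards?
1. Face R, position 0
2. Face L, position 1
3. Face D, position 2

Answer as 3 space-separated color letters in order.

After move 1 (U): U=WWWW F=RRGG R=BBRR B=OOBB L=GGOO
After move 2 (R): R=RBRB U=WRWG F=RYGY D=YBYO B=WOWB
After move 3 (R): R=RRBB U=WYWY F=RBGO D=YWYW B=GORB
After move 4 (R): R=BRBR U=WBWO F=RWGW D=YRYG B=YOYB
After move 5 (R): R=BBRR U=WWWW F=RRGG D=YYYY B=OOBB
Query 1: R[0] = B
Query 2: L[1] = G
Query 3: D[2] = Y

Answer: B G Y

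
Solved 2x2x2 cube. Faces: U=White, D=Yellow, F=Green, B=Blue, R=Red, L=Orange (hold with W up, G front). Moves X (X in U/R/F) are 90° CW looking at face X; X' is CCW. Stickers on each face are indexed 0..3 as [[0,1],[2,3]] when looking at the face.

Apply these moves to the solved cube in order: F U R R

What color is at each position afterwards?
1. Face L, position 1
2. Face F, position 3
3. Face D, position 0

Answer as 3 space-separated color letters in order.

After move 1 (F): F=GGGG U=WWOO R=WRWR D=RRYY L=OYOY
After move 2 (U): U=OWOW F=WRGG R=BBWR B=OYBB L=GGOY
After move 3 (R): R=WBRB U=OROG F=WRGY D=RBYO B=WYWB
After move 4 (R): R=RWBB U=OROY F=WBGO D=RWYW B=GYRB
Query 1: L[1] = G
Query 2: F[3] = O
Query 3: D[0] = R

Answer: G O R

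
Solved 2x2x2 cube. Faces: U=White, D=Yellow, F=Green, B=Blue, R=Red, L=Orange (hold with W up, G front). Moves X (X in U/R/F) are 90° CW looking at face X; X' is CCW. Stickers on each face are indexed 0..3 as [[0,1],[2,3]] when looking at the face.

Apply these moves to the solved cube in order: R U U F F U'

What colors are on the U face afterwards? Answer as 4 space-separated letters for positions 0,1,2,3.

Answer: W Y G B

Derivation:
After move 1 (R): R=RRRR U=WGWG F=GYGY D=YBYB B=WBWB
After move 2 (U): U=WWGG F=RRGY R=WBRR B=OOWB L=GYOO
After move 3 (U): U=GWGW F=WBGY R=OORR B=GYWB L=RROO
After move 4 (F): F=GWYB U=GWOR R=GOWR D=ROYB L=RYOB
After move 5 (F): F=YGBW U=GWBY R=OORR D=WGYB L=RROO
After move 6 (U'): U=WYGB F=RRBW R=YGRR B=OOWB L=GYOO
Query: U face = WYGB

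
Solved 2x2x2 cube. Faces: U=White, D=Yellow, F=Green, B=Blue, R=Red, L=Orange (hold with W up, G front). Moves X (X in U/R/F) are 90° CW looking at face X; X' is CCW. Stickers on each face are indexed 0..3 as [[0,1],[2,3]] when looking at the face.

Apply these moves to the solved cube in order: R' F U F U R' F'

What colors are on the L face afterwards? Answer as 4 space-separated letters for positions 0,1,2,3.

Answer: W G O G

Derivation:
After move 1 (R'): R=RRRR U=WBWB F=GWGW D=YGYG B=YBYB
After move 2 (F): F=GGWW U=WBOO R=WRBR D=RRYG L=OYOG
After move 3 (U): U=OWOB F=WRWW R=YBBR B=OYYB L=GGOG
After move 4 (F): F=WWWR U=OWGG R=OBBR D=BYYG L=GROR
After move 5 (U): U=GOGW F=OBWR R=OYBR B=GRYB L=WWOR
After move 6 (R'): R=YROB U=GYGG F=OOWW D=BBYR B=GRYB
After move 7 (F'): F=OWOW U=GYYO R=BRBB D=WRYR L=WGOG
Query: L face = WGOG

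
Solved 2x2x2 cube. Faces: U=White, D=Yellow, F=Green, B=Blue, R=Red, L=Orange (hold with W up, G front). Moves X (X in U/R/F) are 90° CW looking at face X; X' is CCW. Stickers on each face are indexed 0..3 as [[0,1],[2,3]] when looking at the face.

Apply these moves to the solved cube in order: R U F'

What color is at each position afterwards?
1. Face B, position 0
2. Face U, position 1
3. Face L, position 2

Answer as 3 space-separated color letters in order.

After move 1 (R): R=RRRR U=WGWG F=GYGY D=YBYB B=WBWB
After move 2 (U): U=WWGG F=RRGY R=WBRR B=OOWB L=GYOO
After move 3 (F'): F=RYRG U=WWWR R=BBYR D=YOYB L=GGOG
Query 1: B[0] = O
Query 2: U[1] = W
Query 3: L[2] = O

Answer: O W O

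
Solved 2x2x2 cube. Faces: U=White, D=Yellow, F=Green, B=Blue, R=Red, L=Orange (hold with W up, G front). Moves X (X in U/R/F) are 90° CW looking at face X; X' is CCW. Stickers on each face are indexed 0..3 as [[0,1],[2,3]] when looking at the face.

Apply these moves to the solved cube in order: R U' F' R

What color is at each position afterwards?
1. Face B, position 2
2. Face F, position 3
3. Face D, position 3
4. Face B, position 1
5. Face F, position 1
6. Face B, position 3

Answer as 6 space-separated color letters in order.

After move 1 (R): R=RRRR U=WGWG F=GYGY D=YBYB B=WBWB
After move 2 (U'): U=GGWW F=OOGY R=GYRR B=RRWB L=WBOO
After move 3 (F'): F=OYOG U=GGGR R=BYYR D=BOYB L=WWOW
After move 4 (R): R=YBRY U=GYGG F=OOOB D=BWYR B=RRGB
Query 1: B[2] = G
Query 2: F[3] = B
Query 3: D[3] = R
Query 4: B[1] = R
Query 5: F[1] = O
Query 6: B[3] = B

Answer: G B R R O B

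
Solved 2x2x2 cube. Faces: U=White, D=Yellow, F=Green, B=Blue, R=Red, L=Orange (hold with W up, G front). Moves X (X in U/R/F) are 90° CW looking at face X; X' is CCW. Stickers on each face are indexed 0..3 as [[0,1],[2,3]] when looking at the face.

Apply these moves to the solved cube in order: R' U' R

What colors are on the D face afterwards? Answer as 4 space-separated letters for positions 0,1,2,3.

Answer: Y Y Y R

Derivation:
After move 1 (R'): R=RRRR U=WBWB F=GWGW D=YGYG B=YBYB
After move 2 (U'): U=BBWW F=OOGW R=GWRR B=RRYB L=YBOO
After move 3 (R): R=RGRW U=BOWW F=OGGG D=YYYR B=WRBB
Query: D face = YYYR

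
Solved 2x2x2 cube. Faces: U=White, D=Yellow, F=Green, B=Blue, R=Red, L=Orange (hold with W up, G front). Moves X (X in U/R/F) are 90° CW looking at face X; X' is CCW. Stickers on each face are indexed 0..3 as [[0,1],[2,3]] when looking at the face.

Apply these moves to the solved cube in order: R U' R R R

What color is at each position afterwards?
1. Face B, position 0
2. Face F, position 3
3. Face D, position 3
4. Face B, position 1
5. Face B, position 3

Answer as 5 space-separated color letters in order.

After move 1 (R): R=RRRR U=WGWG F=GYGY D=YBYB B=WBWB
After move 2 (U'): U=GGWW F=OOGY R=GYRR B=RRWB L=WBOO
After move 3 (R): R=RGRY U=GOWY F=OBGB D=YWYR B=WRGB
After move 4 (R): R=RRYG U=GBWB F=OWGR D=YGYW B=YROB
After move 5 (R): R=YRGR U=GWWR F=OGGW D=YOYY B=BRBB
Query 1: B[0] = B
Query 2: F[3] = W
Query 3: D[3] = Y
Query 4: B[1] = R
Query 5: B[3] = B

Answer: B W Y R B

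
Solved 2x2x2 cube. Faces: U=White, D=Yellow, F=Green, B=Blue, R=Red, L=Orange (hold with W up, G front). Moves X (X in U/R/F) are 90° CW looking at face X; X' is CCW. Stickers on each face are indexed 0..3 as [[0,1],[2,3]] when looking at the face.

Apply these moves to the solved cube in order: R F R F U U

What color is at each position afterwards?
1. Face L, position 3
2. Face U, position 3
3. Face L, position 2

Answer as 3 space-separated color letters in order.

Answer: W W O

Derivation:
After move 1 (R): R=RRRR U=WGWG F=GYGY D=YBYB B=WBWB
After move 2 (F): F=GGYY U=WGOO R=WRGR D=RRYB L=OYOB
After move 3 (R): R=GWRR U=WGOY F=GRYB D=RWYW B=OBGB
After move 4 (F): F=YGBR U=WGBY R=OWYR D=RGYW L=OROW
After move 5 (U): U=BWYG F=OWBR R=OBYR B=ORGB L=YGOW
After move 6 (U): U=YBGW F=OBBR R=ORYR B=YGGB L=OWOW
Query 1: L[3] = W
Query 2: U[3] = W
Query 3: L[2] = O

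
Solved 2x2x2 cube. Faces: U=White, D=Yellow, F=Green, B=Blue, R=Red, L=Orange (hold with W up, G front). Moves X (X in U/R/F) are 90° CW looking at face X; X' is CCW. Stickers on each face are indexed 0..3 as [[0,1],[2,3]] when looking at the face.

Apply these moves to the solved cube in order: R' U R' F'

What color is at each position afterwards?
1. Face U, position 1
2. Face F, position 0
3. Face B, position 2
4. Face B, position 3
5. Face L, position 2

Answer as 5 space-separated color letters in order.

After move 1 (R'): R=RRRR U=WBWB F=GWGW D=YGYG B=YBYB
After move 2 (U): U=WWBB F=RRGW R=YBRR B=OOYB L=GWOO
After move 3 (R'): R=BRYR U=WYBO F=RWGB D=YRYW B=GOGB
After move 4 (F'): F=WBRG U=WYBY R=RRYR D=WOYW L=GOOB
Query 1: U[1] = Y
Query 2: F[0] = W
Query 3: B[2] = G
Query 4: B[3] = B
Query 5: L[2] = O

Answer: Y W G B O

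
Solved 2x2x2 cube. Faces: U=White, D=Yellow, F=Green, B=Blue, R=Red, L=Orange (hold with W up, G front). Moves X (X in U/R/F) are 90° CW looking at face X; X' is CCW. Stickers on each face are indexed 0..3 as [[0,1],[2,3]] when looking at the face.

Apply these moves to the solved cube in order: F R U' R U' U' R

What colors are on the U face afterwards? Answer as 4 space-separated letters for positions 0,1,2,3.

After move 1 (F): F=GGGG U=WWOO R=WRWR D=RRYY L=OYOY
After move 2 (R): R=WWRR U=WGOG F=GRGY D=RBYB B=OBWB
After move 3 (U'): U=GGWO F=OYGY R=GRRR B=WWWB L=OBOY
After move 4 (R): R=RGRR U=GYWY F=OBGB D=RWYW B=OWGB
After move 5 (U'): U=YYGW F=OBGB R=OBRR B=RGGB L=OWOY
After move 6 (U'): U=YWYG F=OWGB R=OBRR B=OBGB L=RGOY
After move 7 (R): R=RORB U=YWYB F=OWGW D=RGYO B=GBWB
Query: U face = YWYB

Answer: Y W Y B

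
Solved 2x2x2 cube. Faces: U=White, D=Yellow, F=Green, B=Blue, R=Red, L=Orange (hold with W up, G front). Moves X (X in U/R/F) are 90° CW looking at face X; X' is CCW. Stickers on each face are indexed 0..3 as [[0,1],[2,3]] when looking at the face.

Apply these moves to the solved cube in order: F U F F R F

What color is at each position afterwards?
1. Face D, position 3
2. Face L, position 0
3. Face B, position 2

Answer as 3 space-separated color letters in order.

After move 1 (F): F=GGGG U=WWOO R=WRWR D=RRYY L=OYOY
After move 2 (U): U=OWOW F=WRGG R=BBWR B=OYBB L=GGOY
After move 3 (F): F=GWGR U=OWYG R=OBWR D=WBYY L=GROR
After move 4 (F): F=GGRW U=OWRR R=YBGR D=WOYY L=GWOB
After move 5 (R): R=GYRB U=OGRW F=GORY D=WBYO B=RYWB
After move 6 (F): F=RGYO U=OGBW R=RYWB D=RGYO L=GWOB
Query 1: D[3] = O
Query 2: L[0] = G
Query 3: B[2] = W

Answer: O G W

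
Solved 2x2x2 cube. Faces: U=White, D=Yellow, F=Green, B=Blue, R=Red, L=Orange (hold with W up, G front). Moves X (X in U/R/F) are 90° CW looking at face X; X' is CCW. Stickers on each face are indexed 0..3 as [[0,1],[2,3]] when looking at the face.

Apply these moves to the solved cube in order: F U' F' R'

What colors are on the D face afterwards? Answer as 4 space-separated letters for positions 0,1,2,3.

After move 1 (F): F=GGGG U=WWOO R=WRWR D=RRYY L=OYOY
After move 2 (U'): U=WOWO F=OYGG R=GGWR B=WRBB L=BBOY
After move 3 (F'): F=YGOG U=WOGW R=RGRR D=BYYY L=BOOW
After move 4 (R'): R=GRRR U=WBGW F=YOOW D=BGYG B=YRYB
Query: D face = BGYG

Answer: B G Y G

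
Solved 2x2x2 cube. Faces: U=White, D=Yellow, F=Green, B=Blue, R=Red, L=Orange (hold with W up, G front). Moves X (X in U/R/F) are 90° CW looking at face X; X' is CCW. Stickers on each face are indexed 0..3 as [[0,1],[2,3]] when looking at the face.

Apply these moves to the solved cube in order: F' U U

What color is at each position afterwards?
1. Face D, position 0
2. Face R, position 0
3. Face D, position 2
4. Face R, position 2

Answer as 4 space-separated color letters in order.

After move 1 (F'): F=GGGG U=WWRR R=YRYR D=OOYY L=OWOW
After move 2 (U): U=RWRW F=YRGG R=BBYR B=OWBB L=GGOW
After move 3 (U): U=RRWW F=BBGG R=OWYR B=GGBB L=YROW
Query 1: D[0] = O
Query 2: R[0] = O
Query 3: D[2] = Y
Query 4: R[2] = Y

Answer: O O Y Y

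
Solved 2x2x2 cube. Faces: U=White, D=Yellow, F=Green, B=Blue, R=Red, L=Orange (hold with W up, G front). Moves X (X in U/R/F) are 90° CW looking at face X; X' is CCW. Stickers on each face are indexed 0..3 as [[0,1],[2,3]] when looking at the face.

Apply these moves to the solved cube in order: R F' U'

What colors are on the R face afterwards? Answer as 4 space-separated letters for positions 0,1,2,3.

After move 1 (R): R=RRRR U=WGWG F=GYGY D=YBYB B=WBWB
After move 2 (F'): F=YYGG U=WGRR R=BRYR D=OOYB L=OGOW
After move 3 (U'): U=GRWR F=OGGG R=YYYR B=BRWB L=WBOW
Query: R face = YYYR

Answer: Y Y Y R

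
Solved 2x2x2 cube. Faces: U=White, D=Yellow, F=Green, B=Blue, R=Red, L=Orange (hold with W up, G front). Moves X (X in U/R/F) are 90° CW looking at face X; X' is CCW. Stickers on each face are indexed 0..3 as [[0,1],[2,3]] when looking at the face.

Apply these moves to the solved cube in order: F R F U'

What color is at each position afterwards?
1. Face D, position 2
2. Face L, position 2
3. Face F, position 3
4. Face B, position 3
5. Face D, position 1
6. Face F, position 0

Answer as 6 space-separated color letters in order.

Answer: Y O R B W O

Derivation:
After move 1 (F): F=GGGG U=WWOO R=WRWR D=RRYY L=OYOY
After move 2 (R): R=WWRR U=WGOG F=GRGY D=RBYB B=OBWB
After move 3 (F): F=GGYR U=WGYY R=OWGR D=RWYB L=OROB
After move 4 (U'): U=GYWY F=ORYR R=GGGR B=OWWB L=OBOB
Query 1: D[2] = Y
Query 2: L[2] = O
Query 3: F[3] = R
Query 4: B[3] = B
Query 5: D[1] = W
Query 6: F[0] = O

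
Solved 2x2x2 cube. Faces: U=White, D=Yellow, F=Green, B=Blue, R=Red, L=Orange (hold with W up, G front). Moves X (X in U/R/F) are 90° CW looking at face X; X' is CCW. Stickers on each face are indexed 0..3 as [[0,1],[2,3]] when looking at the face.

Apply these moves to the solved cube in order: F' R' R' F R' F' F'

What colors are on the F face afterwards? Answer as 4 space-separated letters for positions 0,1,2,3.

After move 1 (F'): F=GGGG U=WWRR R=YRYR D=OOYY L=OWOW
After move 2 (R'): R=RRYY U=WBRB F=GWGR D=OGYG B=YBOB
After move 3 (R'): R=RYRY U=WORY F=GBGB D=OWYR B=GBGB
After move 4 (F): F=GGBB U=WOWW R=RYYY D=RRYR L=OOOW
After move 5 (R'): R=YYRY U=WGWG F=GOBW D=RGYB B=RBRB
After move 6 (F'): F=OWGB U=WGYR R=GYRY D=OWYB L=OGOW
After move 7 (F'): F=WBOG U=WGGR R=WYOY D=GWYB L=OROY
Query: F face = WBOG

Answer: W B O G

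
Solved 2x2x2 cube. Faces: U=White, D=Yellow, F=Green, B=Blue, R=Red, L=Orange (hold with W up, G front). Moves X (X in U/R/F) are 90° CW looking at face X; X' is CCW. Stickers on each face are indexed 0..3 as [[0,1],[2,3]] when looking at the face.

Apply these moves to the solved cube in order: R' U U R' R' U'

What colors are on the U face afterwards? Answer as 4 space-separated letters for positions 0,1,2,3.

Answer: G G B B

Derivation:
After move 1 (R'): R=RRRR U=WBWB F=GWGW D=YGYG B=YBYB
After move 2 (U): U=WWBB F=RRGW R=YBRR B=OOYB L=GWOO
After move 3 (U): U=BWBW F=YBGW R=OORR B=GWYB L=RROO
After move 4 (R'): R=OROR U=BYBG F=YWGW D=YBYW B=GWGB
After move 5 (R'): R=RROO U=BGBG F=YYGG D=YWYW B=WWBB
After move 6 (U'): U=GGBB F=RRGG R=YYOO B=RRBB L=WWOO
Query: U face = GGBB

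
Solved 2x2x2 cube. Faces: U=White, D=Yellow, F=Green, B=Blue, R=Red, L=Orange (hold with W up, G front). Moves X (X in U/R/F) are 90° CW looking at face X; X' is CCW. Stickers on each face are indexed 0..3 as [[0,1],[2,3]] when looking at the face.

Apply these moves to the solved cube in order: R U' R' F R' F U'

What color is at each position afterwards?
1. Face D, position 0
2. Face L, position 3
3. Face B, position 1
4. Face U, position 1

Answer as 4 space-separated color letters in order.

After move 1 (R): R=RRRR U=WGWG F=GYGY D=YBYB B=WBWB
After move 2 (U'): U=GGWW F=OOGY R=GYRR B=RRWB L=WBOO
After move 3 (R'): R=YRGR U=GWWR F=OGGW D=YOYY B=BRBB
After move 4 (F): F=GOWG U=GWOB R=WRRR D=GYYY L=WYOO
After move 5 (R'): R=RRWR U=GBOB F=GWWB D=GOYG B=YRYB
After move 6 (F): F=WGBW U=GBOY R=ORBR D=WRYG L=WGOO
After move 7 (U'): U=BYGO F=WGBW R=WGBR B=ORYB L=YROO
Query 1: D[0] = W
Query 2: L[3] = O
Query 3: B[1] = R
Query 4: U[1] = Y

Answer: W O R Y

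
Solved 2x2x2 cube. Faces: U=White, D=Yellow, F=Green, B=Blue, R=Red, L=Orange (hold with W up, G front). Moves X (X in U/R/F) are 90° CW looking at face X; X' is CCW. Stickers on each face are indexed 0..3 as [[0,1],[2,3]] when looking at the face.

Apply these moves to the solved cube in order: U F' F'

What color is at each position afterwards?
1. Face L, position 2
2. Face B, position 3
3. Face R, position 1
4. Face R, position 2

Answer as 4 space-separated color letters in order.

Answer: O B B G

Derivation:
After move 1 (U): U=WWWW F=RRGG R=BBRR B=OOBB L=GGOO
After move 2 (F'): F=RGRG U=WWBR R=YBYR D=GOYY L=GWOW
After move 3 (F'): F=GGRR U=WWYY R=OBGR D=WWYY L=GROB
Query 1: L[2] = O
Query 2: B[3] = B
Query 3: R[1] = B
Query 4: R[2] = G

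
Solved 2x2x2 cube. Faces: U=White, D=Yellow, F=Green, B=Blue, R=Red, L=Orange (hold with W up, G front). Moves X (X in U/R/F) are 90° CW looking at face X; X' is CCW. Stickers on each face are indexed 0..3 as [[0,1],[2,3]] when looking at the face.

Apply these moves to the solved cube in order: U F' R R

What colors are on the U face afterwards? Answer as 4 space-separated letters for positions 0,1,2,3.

After move 1 (U): U=WWWW F=RRGG R=BBRR B=OOBB L=GGOO
After move 2 (F'): F=RGRG U=WWBR R=YBYR D=GOYY L=GWOW
After move 3 (R): R=YYRB U=WGBG F=RORY D=GBYO B=ROWB
After move 4 (R): R=RYBY U=WOBY F=RBRO D=GWYR B=GOGB
Query: U face = WOBY

Answer: W O B Y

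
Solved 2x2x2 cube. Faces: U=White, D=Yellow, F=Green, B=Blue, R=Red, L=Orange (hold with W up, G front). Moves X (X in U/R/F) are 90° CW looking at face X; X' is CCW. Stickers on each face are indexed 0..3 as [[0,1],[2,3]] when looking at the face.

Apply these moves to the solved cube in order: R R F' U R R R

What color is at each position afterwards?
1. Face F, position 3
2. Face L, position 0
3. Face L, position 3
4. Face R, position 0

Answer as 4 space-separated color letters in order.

After move 1 (R): R=RRRR U=WGWG F=GYGY D=YBYB B=WBWB
After move 2 (R): R=RRRR U=WYWY F=GBGB D=YWYW B=GBGB
After move 3 (F'): F=BBGG U=WYRR R=WRYR D=OOYW L=OYOW
After move 4 (U): U=RWRY F=WRGG R=GBYR B=OYGB L=BBOW
After move 5 (R): R=YGRB U=RRRG F=WOGW D=OGYO B=YYWB
After move 6 (R): R=RYBG U=RORW F=WGGO D=OWYY B=GYRB
After move 7 (R): R=BRGY U=RGRO F=WWGY D=ORYG B=WYOB
Query 1: F[3] = Y
Query 2: L[0] = B
Query 3: L[3] = W
Query 4: R[0] = B

Answer: Y B W B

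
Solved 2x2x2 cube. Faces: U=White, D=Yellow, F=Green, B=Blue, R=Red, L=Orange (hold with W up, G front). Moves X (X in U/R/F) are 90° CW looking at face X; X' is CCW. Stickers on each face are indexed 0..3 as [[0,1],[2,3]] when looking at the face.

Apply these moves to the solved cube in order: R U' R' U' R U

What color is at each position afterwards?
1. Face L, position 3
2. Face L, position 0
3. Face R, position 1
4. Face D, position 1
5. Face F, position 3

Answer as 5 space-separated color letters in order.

After move 1 (R): R=RRRR U=WGWG F=GYGY D=YBYB B=WBWB
After move 2 (U'): U=GGWW F=OOGY R=GYRR B=RRWB L=WBOO
After move 3 (R'): R=YRGR U=GWWR F=OGGW D=YOYY B=BRBB
After move 4 (U'): U=WRGW F=WBGW R=OGGR B=YRBB L=BROO
After move 5 (R): R=GORG U=WBGW F=WOGY D=YBYY B=WRRB
After move 6 (U): U=GWWB F=GOGY R=WRRG B=BRRB L=WOOO
Query 1: L[3] = O
Query 2: L[0] = W
Query 3: R[1] = R
Query 4: D[1] = B
Query 5: F[3] = Y

Answer: O W R B Y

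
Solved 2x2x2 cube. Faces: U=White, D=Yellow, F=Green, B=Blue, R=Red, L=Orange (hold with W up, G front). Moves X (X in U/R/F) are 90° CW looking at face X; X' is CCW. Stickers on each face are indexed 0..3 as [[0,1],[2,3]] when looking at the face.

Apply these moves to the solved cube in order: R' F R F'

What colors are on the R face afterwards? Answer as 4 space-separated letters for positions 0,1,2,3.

After move 1 (R'): R=RRRR U=WBWB F=GWGW D=YGYG B=YBYB
After move 2 (F): F=GGWW U=WBOO R=WRBR D=RRYG L=OYOG
After move 3 (R): R=BWRR U=WGOW F=GRWG D=RYYY B=OBBB
After move 4 (F'): F=RGGW U=WGBR R=YWRR D=YGYY L=OWOO
Query: R face = YWRR

Answer: Y W R R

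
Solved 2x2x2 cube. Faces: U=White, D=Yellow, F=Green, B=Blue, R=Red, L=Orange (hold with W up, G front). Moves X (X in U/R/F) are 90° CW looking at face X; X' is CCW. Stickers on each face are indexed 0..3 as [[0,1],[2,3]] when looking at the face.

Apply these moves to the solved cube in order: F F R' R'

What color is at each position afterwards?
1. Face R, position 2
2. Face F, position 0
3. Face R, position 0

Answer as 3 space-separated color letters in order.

After move 1 (F): F=GGGG U=WWOO R=WRWR D=RRYY L=OYOY
After move 2 (F): F=GGGG U=WWYY R=OROR D=WWYY L=OROR
After move 3 (R'): R=RROO U=WBYB F=GWGY D=WGYG B=YBWB
After move 4 (R'): R=RORO U=WWYY F=GBGB D=WWYY B=GBGB
Query 1: R[2] = R
Query 2: F[0] = G
Query 3: R[0] = R

Answer: R G R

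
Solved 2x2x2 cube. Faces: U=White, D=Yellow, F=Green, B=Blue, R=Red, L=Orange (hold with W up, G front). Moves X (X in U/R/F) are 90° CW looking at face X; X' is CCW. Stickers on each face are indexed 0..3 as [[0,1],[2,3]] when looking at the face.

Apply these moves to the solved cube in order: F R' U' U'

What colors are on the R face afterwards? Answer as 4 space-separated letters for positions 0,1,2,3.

Answer: O Y W W

Derivation:
After move 1 (F): F=GGGG U=WWOO R=WRWR D=RRYY L=OYOY
After move 2 (R'): R=RRWW U=WBOB F=GWGO D=RGYG B=YBRB
After move 3 (U'): U=BBWO F=OYGO R=GWWW B=RRRB L=YBOY
After move 4 (U'): U=BOBW F=YBGO R=OYWW B=GWRB L=RROY
Query: R face = OYWW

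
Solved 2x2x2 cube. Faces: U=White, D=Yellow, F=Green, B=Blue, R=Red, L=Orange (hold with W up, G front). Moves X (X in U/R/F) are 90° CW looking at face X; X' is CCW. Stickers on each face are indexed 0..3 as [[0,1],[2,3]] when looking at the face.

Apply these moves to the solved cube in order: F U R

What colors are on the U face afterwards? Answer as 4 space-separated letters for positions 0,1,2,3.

Answer: O R O G

Derivation:
After move 1 (F): F=GGGG U=WWOO R=WRWR D=RRYY L=OYOY
After move 2 (U): U=OWOW F=WRGG R=BBWR B=OYBB L=GGOY
After move 3 (R): R=WBRB U=OROG F=WRGY D=RBYO B=WYWB
Query: U face = OROG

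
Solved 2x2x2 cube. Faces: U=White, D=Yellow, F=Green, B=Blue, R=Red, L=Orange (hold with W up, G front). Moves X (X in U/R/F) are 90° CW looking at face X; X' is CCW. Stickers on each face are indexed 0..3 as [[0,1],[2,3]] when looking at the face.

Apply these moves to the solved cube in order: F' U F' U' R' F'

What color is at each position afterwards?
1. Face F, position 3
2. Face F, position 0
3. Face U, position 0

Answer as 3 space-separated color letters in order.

Answer: Y Y W

Derivation:
After move 1 (F'): F=GGGG U=WWRR R=YRYR D=OOYY L=OWOW
After move 2 (U): U=RWRW F=YRGG R=BBYR B=OWBB L=GGOW
After move 3 (F'): F=RGYG U=RWBY R=OBOR D=GWYY L=GWOR
After move 4 (U'): U=WYRB F=GWYG R=RGOR B=OBBB L=OWOR
After move 5 (R'): R=GRRO U=WBRO F=GYYB D=GWYG B=YBWB
After move 6 (F'): F=YBGY U=WBGR R=WRGO D=WRYG L=OOOR
Query 1: F[3] = Y
Query 2: F[0] = Y
Query 3: U[0] = W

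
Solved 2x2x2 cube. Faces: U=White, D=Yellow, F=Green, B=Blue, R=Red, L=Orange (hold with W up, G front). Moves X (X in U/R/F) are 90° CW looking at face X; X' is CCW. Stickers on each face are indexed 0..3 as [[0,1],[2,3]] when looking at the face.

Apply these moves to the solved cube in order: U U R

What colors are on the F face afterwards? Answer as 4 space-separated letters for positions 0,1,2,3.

After move 1 (U): U=WWWW F=RRGG R=BBRR B=OOBB L=GGOO
After move 2 (U): U=WWWW F=BBGG R=OORR B=GGBB L=RROO
After move 3 (R): R=RORO U=WBWG F=BYGY D=YBYG B=WGWB
Query: F face = BYGY

Answer: B Y G Y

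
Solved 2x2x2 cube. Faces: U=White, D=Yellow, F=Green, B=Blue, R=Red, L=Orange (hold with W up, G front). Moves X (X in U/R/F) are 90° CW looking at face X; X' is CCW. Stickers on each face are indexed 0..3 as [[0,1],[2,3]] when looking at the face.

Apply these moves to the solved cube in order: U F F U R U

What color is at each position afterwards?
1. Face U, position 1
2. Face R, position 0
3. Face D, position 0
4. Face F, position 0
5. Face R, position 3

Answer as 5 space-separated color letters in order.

Answer: Y W W G O

Derivation:
After move 1 (U): U=WWWW F=RRGG R=BBRR B=OOBB L=GGOO
After move 2 (F): F=GRGR U=WWOG R=WBWR D=RBYY L=GYOY
After move 3 (F): F=GGRR U=WWYY R=OBGR D=WWYY L=GROB
After move 4 (U): U=YWYW F=OBRR R=OOGR B=GRBB L=GGOB
After move 5 (R): R=GORO U=YBYR F=OWRY D=WBYG B=WRWB
After move 6 (U): U=YYRB F=GORY R=WRRO B=GGWB L=OWOB
Query 1: U[1] = Y
Query 2: R[0] = W
Query 3: D[0] = W
Query 4: F[0] = G
Query 5: R[3] = O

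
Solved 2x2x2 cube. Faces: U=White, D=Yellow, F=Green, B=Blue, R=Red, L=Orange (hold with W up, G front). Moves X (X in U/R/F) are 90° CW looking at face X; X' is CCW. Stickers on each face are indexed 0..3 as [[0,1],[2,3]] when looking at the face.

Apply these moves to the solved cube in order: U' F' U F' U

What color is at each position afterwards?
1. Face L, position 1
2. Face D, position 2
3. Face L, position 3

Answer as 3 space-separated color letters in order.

Answer: G Y R

Derivation:
After move 1 (U'): U=WWWW F=OOGG R=GGRR B=RRBB L=BBOO
After move 2 (F'): F=OGOG U=WWGR R=YGYR D=BOYY L=BWOW
After move 3 (U): U=GWRW F=YGOG R=RRYR B=BWBB L=OGOW
After move 4 (F'): F=GGYO U=GWRY R=ORBR D=GWYY L=OWOR
After move 5 (U): U=RGYW F=ORYO R=BWBR B=OWBB L=GGOR
Query 1: L[1] = G
Query 2: D[2] = Y
Query 3: L[3] = R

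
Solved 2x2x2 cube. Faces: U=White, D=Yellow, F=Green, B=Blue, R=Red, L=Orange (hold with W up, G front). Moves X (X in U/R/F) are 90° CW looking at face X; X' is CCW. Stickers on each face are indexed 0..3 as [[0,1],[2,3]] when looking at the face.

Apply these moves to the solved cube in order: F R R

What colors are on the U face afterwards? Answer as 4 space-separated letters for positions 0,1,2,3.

Answer: W R O Y

Derivation:
After move 1 (F): F=GGGG U=WWOO R=WRWR D=RRYY L=OYOY
After move 2 (R): R=WWRR U=WGOG F=GRGY D=RBYB B=OBWB
After move 3 (R): R=RWRW U=WROY F=GBGB D=RWYO B=GBGB
Query: U face = WROY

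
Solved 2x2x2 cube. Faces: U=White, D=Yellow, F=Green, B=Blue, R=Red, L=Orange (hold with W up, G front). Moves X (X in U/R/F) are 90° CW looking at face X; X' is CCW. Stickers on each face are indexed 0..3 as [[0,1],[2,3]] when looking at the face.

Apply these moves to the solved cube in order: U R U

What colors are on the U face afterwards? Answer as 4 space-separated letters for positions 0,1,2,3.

After move 1 (U): U=WWWW F=RRGG R=BBRR B=OOBB L=GGOO
After move 2 (R): R=RBRB U=WRWG F=RYGY D=YBYO B=WOWB
After move 3 (U): U=WWGR F=RBGY R=WORB B=GGWB L=RYOO
Query: U face = WWGR

Answer: W W G R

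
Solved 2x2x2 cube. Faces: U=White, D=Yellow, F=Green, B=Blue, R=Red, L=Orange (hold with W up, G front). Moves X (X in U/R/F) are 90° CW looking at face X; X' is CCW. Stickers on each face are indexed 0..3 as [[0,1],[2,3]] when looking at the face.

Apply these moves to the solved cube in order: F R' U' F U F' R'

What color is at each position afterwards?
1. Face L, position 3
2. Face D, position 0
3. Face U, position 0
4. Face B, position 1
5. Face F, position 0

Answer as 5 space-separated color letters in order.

After move 1 (F): F=GGGG U=WWOO R=WRWR D=RRYY L=OYOY
After move 2 (R'): R=RRWW U=WBOB F=GWGO D=RGYG B=YBRB
After move 3 (U'): U=BBWO F=OYGO R=GWWW B=RRRB L=YBOY
After move 4 (F): F=GOOY U=BBYB R=WWOW D=WGYG L=YROG
After move 5 (U): U=YBBB F=WWOY R=RROW B=YRRB L=GOOG
After move 6 (F'): F=WYWO U=YBRO R=GRWW D=OGYG L=GBOB
After move 7 (R'): R=RWGW U=YRRY F=WBWO D=OYYO B=GRGB
Query 1: L[3] = B
Query 2: D[0] = O
Query 3: U[0] = Y
Query 4: B[1] = R
Query 5: F[0] = W

Answer: B O Y R W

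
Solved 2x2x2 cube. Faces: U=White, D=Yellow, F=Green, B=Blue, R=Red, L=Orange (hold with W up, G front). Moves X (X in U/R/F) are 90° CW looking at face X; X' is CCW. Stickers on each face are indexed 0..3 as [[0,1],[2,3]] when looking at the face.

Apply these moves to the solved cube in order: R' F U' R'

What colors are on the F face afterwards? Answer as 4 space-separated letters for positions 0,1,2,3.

Answer: O O W O

Derivation:
After move 1 (R'): R=RRRR U=WBWB F=GWGW D=YGYG B=YBYB
After move 2 (F): F=GGWW U=WBOO R=WRBR D=RRYG L=OYOG
After move 3 (U'): U=BOWO F=OYWW R=GGBR B=WRYB L=YBOG
After move 4 (R'): R=GRGB U=BYWW F=OOWO D=RYYW B=GRRB
Query: F face = OOWO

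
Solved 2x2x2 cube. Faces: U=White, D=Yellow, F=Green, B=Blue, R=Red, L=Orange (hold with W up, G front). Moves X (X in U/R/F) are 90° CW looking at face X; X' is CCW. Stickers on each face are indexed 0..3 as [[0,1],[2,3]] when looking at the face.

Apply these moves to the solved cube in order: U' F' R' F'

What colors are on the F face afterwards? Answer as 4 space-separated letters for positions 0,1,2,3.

After move 1 (U'): U=WWWW F=OOGG R=GGRR B=RRBB L=BBOO
After move 2 (F'): F=OGOG U=WWGR R=YGYR D=BOYY L=BWOW
After move 3 (R'): R=GRYY U=WBGR F=OWOR D=BGYG B=YROB
After move 4 (F'): F=WROO U=WBGY R=GRBY D=WWYG L=BROG
Query: F face = WROO

Answer: W R O O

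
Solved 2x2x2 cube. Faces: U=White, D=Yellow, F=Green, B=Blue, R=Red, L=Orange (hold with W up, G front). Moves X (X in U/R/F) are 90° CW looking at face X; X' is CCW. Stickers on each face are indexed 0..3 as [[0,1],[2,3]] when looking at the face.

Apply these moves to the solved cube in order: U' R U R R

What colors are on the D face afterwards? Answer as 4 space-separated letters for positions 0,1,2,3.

Answer: Y W Y O

Derivation:
After move 1 (U'): U=WWWW F=OOGG R=GGRR B=RRBB L=BBOO
After move 2 (R): R=RGRG U=WOWG F=OYGY D=YBYR B=WRWB
After move 3 (U): U=WWGO F=RGGY R=WRRG B=BBWB L=OYOO
After move 4 (R): R=RWGR U=WGGY F=RBGR D=YWYB B=OBWB
After move 5 (R): R=GRRW U=WBGR F=RWGB D=YWYO B=YBGB
Query: D face = YWYO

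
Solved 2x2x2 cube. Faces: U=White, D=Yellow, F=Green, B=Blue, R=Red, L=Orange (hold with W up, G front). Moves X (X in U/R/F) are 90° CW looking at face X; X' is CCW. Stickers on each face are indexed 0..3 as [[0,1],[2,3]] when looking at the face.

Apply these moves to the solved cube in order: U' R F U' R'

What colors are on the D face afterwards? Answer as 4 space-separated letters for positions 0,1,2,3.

After move 1 (U'): U=WWWW F=OOGG R=GGRR B=RRBB L=BBOO
After move 2 (R): R=RGRG U=WOWG F=OYGY D=YBYR B=WRWB
After move 3 (F): F=GOYY U=WOOB R=WGGG D=RRYR L=BYOB
After move 4 (U'): U=OBWO F=BYYY R=GOGG B=WGWB L=WROB
After move 5 (R'): R=OGGG U=OWWW F=BBYO D=RYYY B=RGRB
Query: D face = RYYY

Answer: R Y Y Y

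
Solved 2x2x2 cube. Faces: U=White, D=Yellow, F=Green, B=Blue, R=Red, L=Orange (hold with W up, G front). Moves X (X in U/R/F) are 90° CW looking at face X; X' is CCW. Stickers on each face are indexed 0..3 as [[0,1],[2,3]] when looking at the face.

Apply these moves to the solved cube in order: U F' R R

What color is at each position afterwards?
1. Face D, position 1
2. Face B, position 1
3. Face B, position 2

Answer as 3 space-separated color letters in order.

After move 1 (U): U=WWWW F=RRGG R=BBRR B=OOBB L=GGOO
After move 2 (F'): F=RGRG U=WWBR R=YBYR D=GOYY L=GWOW
After move 3 (R): R=YYRB U=WGBG F=RORY D=GBYO B=ROWB
After move 4 (R): R=RYBY U=WOBY F=RBRO D=GWYR B=GOGB
Query 1: D[1] = W
Query 2: B[1] = O
Query 3: B[2] = G

Answer: W O G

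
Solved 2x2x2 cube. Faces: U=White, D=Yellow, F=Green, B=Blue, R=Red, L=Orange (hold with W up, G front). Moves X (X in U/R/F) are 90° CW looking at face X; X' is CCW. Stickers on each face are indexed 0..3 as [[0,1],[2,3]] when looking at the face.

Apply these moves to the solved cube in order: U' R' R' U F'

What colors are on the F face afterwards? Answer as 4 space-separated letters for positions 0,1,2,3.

Answer: R R R G

Derivation:
After move 1 (U'): U=WWWW F=OOGG R=GGRR B=RRBB L=BBOO
After move 2 (R'): R=GRGR U=WBWR F=OWGW D=YOYG B=YRYB
After move 3 (R'): R=RRGG U=WYWY F=OBGR D=YWYW B=GROB
After move 4 (U): U=WWYY F=RRGR R=GRGG B=BBOB L=OBOO
After move 5 (F'): F=RRRG U=WWGG R=WRYG D=BOYW L=OYOY
Query: F face = RRRG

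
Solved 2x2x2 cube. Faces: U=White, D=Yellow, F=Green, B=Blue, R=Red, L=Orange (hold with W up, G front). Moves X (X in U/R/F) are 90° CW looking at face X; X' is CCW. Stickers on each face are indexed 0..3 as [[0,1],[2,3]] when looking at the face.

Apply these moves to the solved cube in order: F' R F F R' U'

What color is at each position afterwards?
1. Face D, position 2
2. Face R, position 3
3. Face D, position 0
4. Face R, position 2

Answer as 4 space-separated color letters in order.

Answer: Y W G W

Derivation:
After move 1 (F'): F=GGGG U=WWRR R=YRYR D=OOYY L=OWOW
After move 2 (R): R=YYRR U=WGRG F=GOGY D=OBYB B=RBWB
After move 3 (F): F=GGYO U=WGWW R=RYGR D=RYYB L=OOOB
After move 4 (F): F=YGOG U=WGBO R=WYWR D=GRYB L=OROY
After move 5 (R'): R=YRWW U=WWBR F=YGOO D=GGYG B=BBRB
After move 6 (U'): U=WRWB F=OROO R=YGWW B=YRRB L=BBOY
Query 1: D[2] = Y
Query 2: R[3] = W
Query 3: D[0] = G
Query 4: R[2] = W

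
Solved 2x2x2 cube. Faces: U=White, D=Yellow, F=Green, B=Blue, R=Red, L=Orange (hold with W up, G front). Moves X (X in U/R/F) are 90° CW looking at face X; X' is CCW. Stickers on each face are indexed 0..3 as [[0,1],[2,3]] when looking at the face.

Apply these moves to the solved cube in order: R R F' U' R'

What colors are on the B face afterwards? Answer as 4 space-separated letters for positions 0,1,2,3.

Answer: W R O B

Derivation:
After move 1 (R): R=RRRR U=WGWG F=GYGY D=YBYB B=WBWB
After move 2 (R): R=RRRR U=WYWY F=GBGB D=YWYW B=GBGB
After move 3 (F'): F=BBGG U=WYRR R=WRYR D=OOYW L=OYOW
After move 4 (U'): U=YRWR F=OYGG R=BBYR B=WRGB L=GBOW
After move 5 (R'): R=BRBY U=YGWW F=ORGR D=OYYG B=WROB
Query: B face = WROB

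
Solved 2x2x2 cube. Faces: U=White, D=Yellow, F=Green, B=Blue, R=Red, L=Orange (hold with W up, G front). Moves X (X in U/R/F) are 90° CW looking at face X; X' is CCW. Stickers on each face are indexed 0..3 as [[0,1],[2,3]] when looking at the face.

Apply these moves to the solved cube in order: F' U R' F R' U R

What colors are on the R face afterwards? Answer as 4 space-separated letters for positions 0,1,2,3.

After move 1 (F'): F=GGGG U=WWRR R=YRYR D=OOYY L=OWOW
After move 2 (U): U=RWRW F=YRGG R=BBYR B=OWBB L=GGOW
After move 3 (R'): R=BRBY U=RBRO F=YWGW D=ORYG B=YWOB
After move 4 (F): F=GYWW U=RBWG R=RROY D=BBYG L=GOOR
After move 5 (R'): R=RYRO U=ROWY F=GBWG D=BYYW B=GWBB
After move 6 (U): U=WRYO F=RYWG R=GWRO B=GOBB L=GBOR
After move 7 (R): R=RGOW U=WYYG F=RYWW D=BBYG B=OORB
Query: R face = RGOW

Answer: R G O W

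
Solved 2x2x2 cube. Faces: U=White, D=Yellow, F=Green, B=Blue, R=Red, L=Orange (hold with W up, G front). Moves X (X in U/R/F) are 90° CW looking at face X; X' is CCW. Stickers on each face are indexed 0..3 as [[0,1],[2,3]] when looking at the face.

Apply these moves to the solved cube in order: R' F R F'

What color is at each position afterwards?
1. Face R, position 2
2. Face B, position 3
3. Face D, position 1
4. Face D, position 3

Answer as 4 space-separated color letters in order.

Answer: R B G Y

Derivation:
After move 1 (R'): R=RRRR U=WBWB F=GWGW D=YGYG B=YBYB
After move 2 (F): F=GGWW U=WBOO R=WRBR D=RRYG L=OYOG
After move 3 (R): R=BWRR U=WGOW F=GRWG D=RYYY B=OBBB
After move 4 (F'): F=RGGW U=WGBR R=YWRR D=YGYY L=OWOO
Query 1: R[2] = R
Query 2: B[3] = B
Query 3: D[1] = G
Query 4: D[3] = Y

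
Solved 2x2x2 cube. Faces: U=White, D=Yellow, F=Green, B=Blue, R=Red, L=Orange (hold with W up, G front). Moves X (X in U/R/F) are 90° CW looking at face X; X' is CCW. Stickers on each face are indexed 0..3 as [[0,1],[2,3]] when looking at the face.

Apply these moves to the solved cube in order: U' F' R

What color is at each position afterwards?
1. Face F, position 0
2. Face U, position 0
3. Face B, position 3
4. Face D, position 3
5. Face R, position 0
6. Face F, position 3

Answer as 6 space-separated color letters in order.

Answer: O W B R Y Y

Derivation:
After move 1 (U'): U=WWWW F=OOGG R=GGRR B=RRBB L=BBOO
After move 2 (F'): F=OGOG U=WWGR R=YGYR D=BOYY L=BWOW
After move 3 (R): R=YYRG U=WGGG F=OOOY D=BBYR B=RRWB
Query 1: F[0] = O
Query 2: U[0] = W
Query 3: B[3] = B
Query 4: D[3] = R
Query 5: R[0] = Y
Query 6: F[3] = Y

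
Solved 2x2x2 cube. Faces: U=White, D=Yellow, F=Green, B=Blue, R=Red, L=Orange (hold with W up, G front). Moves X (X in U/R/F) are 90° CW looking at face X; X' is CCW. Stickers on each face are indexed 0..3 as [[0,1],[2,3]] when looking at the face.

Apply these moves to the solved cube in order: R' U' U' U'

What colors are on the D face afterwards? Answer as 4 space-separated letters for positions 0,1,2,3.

Answer: Y G Y G

Derivation:
After move 1 (R'): R=RRRR U=WBWB F=GWGW D=YGYG B=YBYB
After move 2 (U'): U=BBWW F=OOGW R=GWRR B=RRYB L=YBOO
After move 3 (U'): U=BWBW F=YBGW R=OORR B=GWYB L=RROO
After move 4 (U'): U=WWBB F=RRGW R=YBRR B=OOYB L=GWOO
Query: D face = YGYG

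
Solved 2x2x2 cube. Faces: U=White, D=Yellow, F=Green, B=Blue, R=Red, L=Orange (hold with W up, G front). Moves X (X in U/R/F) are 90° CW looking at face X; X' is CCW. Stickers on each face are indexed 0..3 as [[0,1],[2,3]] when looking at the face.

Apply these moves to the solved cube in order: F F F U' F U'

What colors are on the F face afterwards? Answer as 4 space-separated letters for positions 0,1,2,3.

After move 1 (F): F=GGGG U=WWOO R=WRWR D=RRYY L=OYOY
After move 2 (F): F=GGGG U=WWYY R=OROR D=WWYY L=OROR
After move 3 (F): F=GGGG U=WWRR R=YRYR D=OOYY L=OWOW
After move 4 (U'): U=WRWR F=OWGG R=GGYR B=YRBB L=BBOW
After move 5 (F): F=GOGW U=WRWB R=WGRR D=YGYY L=BOOO
After move 6 (U'): U=RBWW F=BOGW R=GORR B=WGBB L=YROO
Query: F face = BOGW

Answer: B O G W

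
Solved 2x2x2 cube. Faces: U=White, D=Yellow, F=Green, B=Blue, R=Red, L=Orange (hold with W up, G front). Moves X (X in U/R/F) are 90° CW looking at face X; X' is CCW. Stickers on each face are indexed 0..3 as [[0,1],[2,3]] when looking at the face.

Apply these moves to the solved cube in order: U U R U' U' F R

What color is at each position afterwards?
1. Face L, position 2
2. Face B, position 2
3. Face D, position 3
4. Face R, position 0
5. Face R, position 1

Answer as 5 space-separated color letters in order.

After move 1 (U): U=WWWW F=RRGG R=BBRR B=OOBB L=GGOO
After move 2 (U): U=WWWW F=BBGG R=OORR B=GGBB L=RROO
After move 3 (R): R=RORO U=WBWG F=BYGY D=YBYG B=WGWB
After move 4 (U'): U=BGWW F=RRGY R=BYRO B=ROWB L=WGOO
After move 5 (U'): U=GWBW F=WGGY R=RRRO B=BYWB L=ROOO
After move 6 (F): F=GWYG U=GWOO R=BRWO D=RRYG L=RYOB
After move 7 (R): R=WBOR U=GWOG F=GRYG D=RWYB B=OYWB
Query 1: L[2] = O
Query 2: B[2] = W
Query 3: D[3] = B
Query 4: R[0] = W
Query 5: R[1] = B

Answer: O W B W B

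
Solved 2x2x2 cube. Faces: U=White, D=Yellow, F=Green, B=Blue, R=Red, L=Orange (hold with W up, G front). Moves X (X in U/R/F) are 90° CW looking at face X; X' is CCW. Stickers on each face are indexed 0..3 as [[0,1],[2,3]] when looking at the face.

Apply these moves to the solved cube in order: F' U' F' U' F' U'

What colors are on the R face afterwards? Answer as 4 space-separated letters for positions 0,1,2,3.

After move 1 (F'): F=GGGG U=WWRR R=YRYR D=OOYY L=OWOW
After move 2 (U'): U=WRWR F=OWGG R=GGYR B=YRBB L=BBOW
After move 3 (F'): F=WGOG U=WRGY R=OGOR D=BWYY L=BROW
After move 4 (U'): U=RYWG F=BROG R=WGOR B=OGBB L=YROW
After move 5 (F'): F=RGBO U=RYWO R=WGBR D=RWYY L=YGOW
After move 6 (U'): U=YORW F=YGBO R=RGBR B=WGBB L=OGOW
Query: R face = RGBR

Answer: R G B R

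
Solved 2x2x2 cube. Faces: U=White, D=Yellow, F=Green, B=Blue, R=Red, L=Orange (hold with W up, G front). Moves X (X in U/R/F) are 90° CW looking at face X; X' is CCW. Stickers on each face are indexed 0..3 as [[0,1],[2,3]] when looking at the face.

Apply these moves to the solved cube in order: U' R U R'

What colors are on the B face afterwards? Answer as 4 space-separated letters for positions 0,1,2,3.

Answer: R B B B

Derivation:
After move 1 (U'): U=WWWW F=OOGG R=GGRR B=RRBB L=BBOO
After move 2 (R): R=RGRG U=WOWG F=OYGY D=YBYR B=WRWB
After move 3 (U): U=WWGO F=RGGY R=WRRG B=BBWB L=OYOO
After move 4 (R'): R=RGWR U=WWGB F=RWGO D=YGYY B=RBBB
Query: B face = RBBB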